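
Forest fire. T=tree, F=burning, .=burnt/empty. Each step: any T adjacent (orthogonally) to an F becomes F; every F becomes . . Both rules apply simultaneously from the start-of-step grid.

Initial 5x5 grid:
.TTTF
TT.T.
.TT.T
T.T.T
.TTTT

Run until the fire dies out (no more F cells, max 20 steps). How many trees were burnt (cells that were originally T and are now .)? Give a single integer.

Answer: 15

Derivation:
Step 1: +1 fires, +1 burnt (F count now 1)
Step 2: +2 fires, +1 burnt (F count now 2)
Step 3: +1 fires, +2 burnt (F count now 1)
Step 4: +1 fires, +1 burnt (F count now 1)
Step 5: +2 fires, +1 burnt (F count now 2)
Step 6: +1 fires, +2 burnt (F count now 1)
Step 7: +1 fires, +1 burnt (F count now 1)
Step 8: +1 fires, +1 burnt (F count now 1)
Step 9: +2 fires, +1 burnt (F count now 2)
Step 10: +1 fires, +2 burnt (F count now 1)
Step 11: +1 fires, +1 burnt (F count now 1)
Step 12: +1 fires, +1 burnt (F count now 1)
Step 13: +0 fires, +1 burnt (F count now 0)
Fire out after step 13
Initially T: 16, now '.': 24
Total burnt (originally-T cells now '.'): 15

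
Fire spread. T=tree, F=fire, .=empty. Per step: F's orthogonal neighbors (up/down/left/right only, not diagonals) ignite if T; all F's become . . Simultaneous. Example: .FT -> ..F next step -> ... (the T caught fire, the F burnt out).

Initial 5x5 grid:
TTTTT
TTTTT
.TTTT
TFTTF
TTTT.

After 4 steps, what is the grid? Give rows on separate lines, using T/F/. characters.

Step 1: 6 trees catch fire, 2 burn out
  TTTTT
  TTTTT
  .FTTF
  F.FF.
  TFTT.
Step 2: 7 trees catch fire, 6 burn out
  TTTTT
  TFTTF
  ..FF.
  .....
  F.FF.
Step 3: 5 trees catch fire, 7 burn out
  TFTTF
  F.FF.
  .....
  .....
  .....
Step 4: 3 trees catch fire, 5 burn out
  F.FF.
  .....
  .....
  .....
  .....

F.FF.
.....
.....
.....
.....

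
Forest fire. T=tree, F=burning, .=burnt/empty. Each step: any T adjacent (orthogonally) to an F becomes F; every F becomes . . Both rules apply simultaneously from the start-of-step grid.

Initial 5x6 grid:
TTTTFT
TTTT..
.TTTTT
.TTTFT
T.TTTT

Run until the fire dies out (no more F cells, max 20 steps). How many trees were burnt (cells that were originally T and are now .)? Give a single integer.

Step 1: +6 fires, +2 burnt (F count now 6)
Step 2: +7 fires, +6 burnt (F count now 7)
Step 3: +5 fires, +7 burnt (F count now 5)
Step 4: +3 fires, +5 burnt (F count now 3)
Step 5: +1 fires, +3 burnt (F count now 1)
Step 6: +0 fires, +1 burnt (F count now 0)
Fire out after step 6
Initially T: 23, now '.': 29
Total burnt (originally-T cells now '.'): 22

Answer: 22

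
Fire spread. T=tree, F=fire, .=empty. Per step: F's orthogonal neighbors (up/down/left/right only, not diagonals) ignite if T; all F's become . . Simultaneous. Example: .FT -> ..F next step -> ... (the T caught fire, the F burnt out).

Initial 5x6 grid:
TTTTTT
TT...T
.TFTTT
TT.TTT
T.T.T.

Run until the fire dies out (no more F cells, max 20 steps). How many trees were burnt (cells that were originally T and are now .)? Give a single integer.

Answer: 20

Derivation:
Step 1: +2 fires, +1 burnt (F count now 2)
Step 2: +4 fires, +2 burnt (F count now 4)
Step 3: +5 fires, +4 burnt (F count now 5)
Step 4: +6 fires, +5 burnt (F count now 6)
Step 5: +2 fires, +6 burnt (F count now 2)
Step 6: +1 fires, +2 burnt (F count now 1)
Step 7: +0 fires, +1 burnt (F count now 0)
Fire out after step 7
Initially T: 21, now '.': 29
Total burnt (originally-T cells now '.'): 20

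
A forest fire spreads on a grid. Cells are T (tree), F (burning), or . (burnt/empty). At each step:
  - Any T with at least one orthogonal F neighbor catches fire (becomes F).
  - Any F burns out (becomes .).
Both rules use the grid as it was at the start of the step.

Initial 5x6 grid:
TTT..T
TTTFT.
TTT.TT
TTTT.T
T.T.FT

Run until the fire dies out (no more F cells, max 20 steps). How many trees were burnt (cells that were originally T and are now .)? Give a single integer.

Step 1: +3 fires, +2 burnt (F count now 3)
Step 2: +5 fires, +3 burnt (F count now 5)
Step 3: +5 fires, +5 burnt (F count now 5)
Step 4: +5 fires, +5 burnt (F count now 5)
Step 5: +1 fires, +5 burnt (F count now 1)
Step 6: +1 fires, +1 burnt (F count now 1)
Step 7: +0 fires, +1 burnt (F count now 0)
Fire out after step 7
Initially T: 21, now '.': 29
Total burnt (originally-T cells now '.'): 20

Answer: 20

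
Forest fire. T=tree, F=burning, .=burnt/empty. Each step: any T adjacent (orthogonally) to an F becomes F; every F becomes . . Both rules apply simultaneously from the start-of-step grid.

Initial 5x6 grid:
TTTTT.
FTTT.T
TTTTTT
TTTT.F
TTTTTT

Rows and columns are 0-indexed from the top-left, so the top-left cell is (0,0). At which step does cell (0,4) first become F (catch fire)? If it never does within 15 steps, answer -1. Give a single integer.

Step 1: cell (0,4)='T' (+5 fires, +2 burnt)
Step 2: cell (0,4)='T' (+7 fires, +5 burnt)
Step 3: cell (0,4)='T' (+7 fires, +7 burnt)
Step 4: cell (0,4)='T' (+5 fires, +7 burnt)
Step 5: cell (0,4)='F' (+1 fires, +5 burnt)
  -> target ignites at step 5
Step 6: cell (0,4)='.' (+0 fires, +1 burnt)
  fire out at step 6

5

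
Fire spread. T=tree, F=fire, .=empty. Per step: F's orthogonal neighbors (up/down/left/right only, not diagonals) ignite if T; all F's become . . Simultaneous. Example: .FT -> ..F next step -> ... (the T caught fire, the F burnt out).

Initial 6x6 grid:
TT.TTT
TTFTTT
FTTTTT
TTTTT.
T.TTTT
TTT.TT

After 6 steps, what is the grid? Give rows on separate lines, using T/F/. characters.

Step 1: 6 trees catch fire, 2 burn out
  TT.TTT
  FF.FTT
  .FFTTT
  FTTTT.
  T.TTTT
  TTT.TT
Step 2: 8 trees catch fire, 6 burn out
  FF.FTT
  ....FT
  ...FTT
  .FFTT.
  F.TTTT
  TTT.TT
Step 3: 6 trees catch fire, 8 burn out
  ....FT
  .....F
  ....FT
  ...FT.
  ..FTTT
  FTT.TT
Step 4: 6 trees catch fire, 6 burn out
  .....F
  ......
  .....F
  ....F.
  ...FTT
  .FF.TT
Step 5: 1 trees catch fire, 6 burn out
  ......
  ......
  ......
  ......
  ....FT
  ....TT
Step 6: 2 trees catch fire, 1 burn out
  ......
  ......
  ......
  ......
  .....F
  ....FT

......
......
......
......
.....F
....FT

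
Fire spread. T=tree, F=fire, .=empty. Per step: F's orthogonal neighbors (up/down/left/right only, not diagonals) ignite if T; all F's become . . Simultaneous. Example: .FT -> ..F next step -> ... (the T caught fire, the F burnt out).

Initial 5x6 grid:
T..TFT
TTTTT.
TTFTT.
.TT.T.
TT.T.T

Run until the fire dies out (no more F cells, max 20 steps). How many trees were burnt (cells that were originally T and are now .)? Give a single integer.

Answer: 17

Derivation:
Step 1: +7 fires, +2 burnt (F count now 7)
Step 2: +5 fires, +7 burnt (F count now 5)
Step 3: +3 fires, +5 burnt (F count now 3)
Step 4: +2 fires, +3 burnt (F count now 2)
Step 5: +0 fires, +2 burnt (F count now 0)
Fire out after step 5
Initially T: 19, now '.': 28
Total burnt (originally-T cells now '.'): 17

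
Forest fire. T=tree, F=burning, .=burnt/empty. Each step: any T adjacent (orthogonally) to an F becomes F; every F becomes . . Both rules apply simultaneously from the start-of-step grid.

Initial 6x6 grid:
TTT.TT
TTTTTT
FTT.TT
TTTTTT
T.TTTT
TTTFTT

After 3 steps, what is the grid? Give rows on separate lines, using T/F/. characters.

Step 1: 6 trees catch fire, 2 burn out
  TTT.TT
  FTTTTT
  .FT.TT
  FTTTTT
  T.TFTT
  TTF.FT
Step 2: 10 trees catch fire, 6 burn out
  FTT.TT
  .FTTTT
  ..F.TT
  .FTFTT
  F.F.FT
  TF...F
Step 3: 6 trees catch fire, 10 burn out
  .FT.TT
  ..FTTT
  ....TT
  ..F.FT
  .....F
  F.....

.FT.TT
..FTTT
....TT
..F.FT
.....F
F.....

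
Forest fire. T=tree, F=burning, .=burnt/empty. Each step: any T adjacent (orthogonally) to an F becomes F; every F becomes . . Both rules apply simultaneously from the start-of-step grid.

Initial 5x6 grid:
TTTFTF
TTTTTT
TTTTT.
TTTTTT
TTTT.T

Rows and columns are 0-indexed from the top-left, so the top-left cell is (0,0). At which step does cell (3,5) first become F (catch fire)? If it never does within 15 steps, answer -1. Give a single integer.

Step 1: cell (3,5)='T' (+4 fires, +2 burnt)
Step 2: cell (3,5)='T' (+4 fires, +4 burnt)
Step 3: cell (3,5)='T' (+5 fires, +4 burnt)
Step 4: cell (3,5)='T' (+5 fires, +5 burnt)
Step 5: cell (3,5)='F' (+4 fires, +5 burnt)
  -> target ignites at step 5
Step 6: cell (3,5)='.' (+3 fires, +4 burnt)
Step 7: cell (3,5)='.' (+1 fires, +3 burnt)
Step 8: cell (3,5)='.' (+0 fires, +1 burnt)
  fire out at step 8

5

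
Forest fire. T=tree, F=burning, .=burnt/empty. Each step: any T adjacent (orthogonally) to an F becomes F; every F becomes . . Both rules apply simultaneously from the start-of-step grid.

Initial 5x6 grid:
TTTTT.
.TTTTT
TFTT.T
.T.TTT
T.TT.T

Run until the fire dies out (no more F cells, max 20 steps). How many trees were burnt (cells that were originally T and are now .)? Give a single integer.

Step 1: +4 fires, +1 burnt (F count now 4)
Step 2: +3 fires, +4 burnt (F count now 3)
Step 3: +4 fires, +3 burnt (F count now 4)
Step 4: +4 fires, +4 burnt (F count now 4)
Step 5: +4 fires, +4 burnt (F count now 4)
Step 6: +2 fires, +4 burnt (F count now 2)
Step 7: +0 fires, +2 burnt (F count now 0)
Fire out after step 7
Initially T: 22, now '.': 29
Total burnt (originally-T cells now '.'): 21

Answer: 21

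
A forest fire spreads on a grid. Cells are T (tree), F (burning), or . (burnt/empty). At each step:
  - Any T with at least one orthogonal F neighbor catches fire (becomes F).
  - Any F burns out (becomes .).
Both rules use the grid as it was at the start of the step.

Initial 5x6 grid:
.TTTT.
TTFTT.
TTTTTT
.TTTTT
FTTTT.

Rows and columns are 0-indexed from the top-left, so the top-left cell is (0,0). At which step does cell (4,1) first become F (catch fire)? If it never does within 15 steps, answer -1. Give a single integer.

Step 1: cell (4,1)='F' (+5 fires, +2 burnt)
  -> target ignites at step 1
Step 2: cell (4,1)='.' (+9 fires, +5 burnt)
Step 3: cell (4,1)='.' (+5 fires, +9 burnt)
Step 4: cell (4,1)='.' (+3 fires, +5 burnt)
Step 5: cell (4,1)='.' (+1 fires, +3 burnt)
Step 6: cell (4,1)='.' (+0 fires, +1 burnt)
  fire out at step 6

1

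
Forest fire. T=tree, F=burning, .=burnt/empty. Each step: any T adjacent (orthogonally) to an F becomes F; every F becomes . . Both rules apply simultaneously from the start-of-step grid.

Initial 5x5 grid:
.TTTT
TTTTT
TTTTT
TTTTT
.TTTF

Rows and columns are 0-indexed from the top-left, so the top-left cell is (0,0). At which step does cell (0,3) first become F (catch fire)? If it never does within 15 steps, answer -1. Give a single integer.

Step 1: cell (0,3)='T' (+2 fires, +1 burnt)
Step 2: cell (0,3)='T' (+3 fires, +2 burnt)
Step 3: cell (0,3)='T' (+4 fires, +3 burnt)
Step 4: cell (0,3)='T' (+4 fires, +4 burnt)
Step 5: cell (0,3)='F' (+4 fires, +4 burnt)
  -> target ignites at step 5
Step 6: cell (0,3)='.' (+3 fires, +4 burnt)
Step 7: cell (0,3)='.' (+2 fires, +3 burnt)
Step 8: cell (0,3)='.' (+0 fires, +2 burnt)
  fire out at step 8

5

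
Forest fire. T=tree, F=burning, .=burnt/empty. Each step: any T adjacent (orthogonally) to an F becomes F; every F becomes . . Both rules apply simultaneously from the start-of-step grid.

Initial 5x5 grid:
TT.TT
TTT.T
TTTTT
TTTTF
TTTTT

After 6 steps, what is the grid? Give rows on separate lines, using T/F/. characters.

Step 1: 3 trees catch fire, 1 burn out
  TT.TT
  TTT.T
  TTTTF
  TTTF.
  TTTTF
Step 2: 4 trees catch fire, 3 burn out
  TT.TT
  TTT.F
  TTTF.
  TTF..
  TTTF.
Step 3: 4 trees catch fire, 4 burn out
  TT.TF
  TTT..
  TTF..
  TF...
  TTF..
Step 4: 5 trees catch fire, 4 burn out
  TT.F.
  TTF..
  TF...
  F....
  TF...
Step 5: 3 trees catch fire, 5 burn out
  TT...
  TF...
  F....
  .....
  F....
Step 6: 2 trees catch fire, 3 burn out
  TF...
  F....
  .....
  .....
  .....

TF...
F....
.....
.....
.....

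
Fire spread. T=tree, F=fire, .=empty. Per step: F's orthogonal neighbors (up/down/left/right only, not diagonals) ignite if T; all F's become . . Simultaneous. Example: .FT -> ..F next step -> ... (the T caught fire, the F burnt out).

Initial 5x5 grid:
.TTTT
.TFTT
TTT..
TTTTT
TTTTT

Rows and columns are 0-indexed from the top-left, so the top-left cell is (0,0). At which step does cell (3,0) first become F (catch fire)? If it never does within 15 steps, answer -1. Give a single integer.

Step 1: cell (3,0)='T' (+4 fires, +1 burnt)
Step 2: cell (3,0)='T' (+5 fires, +4 burnt)
Step 3: cell (3,0)='T' (+5 fires, +5 burnt)
Step 4: cell (3,0)='F' (+4 fires, +5 burnt)
  -> target ignites at step 4
Step 5: cell (3,0)='.' (+2 fires, +4 burnt)
Step 6: cell (3,0)='.' (+0 fires, +2 burnt)
  fire out at step 6

4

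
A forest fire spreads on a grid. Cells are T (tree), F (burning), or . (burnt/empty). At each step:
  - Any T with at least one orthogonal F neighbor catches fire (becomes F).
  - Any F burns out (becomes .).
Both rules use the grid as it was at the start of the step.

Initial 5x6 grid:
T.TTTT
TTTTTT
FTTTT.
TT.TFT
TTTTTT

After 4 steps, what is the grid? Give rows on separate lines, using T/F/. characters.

Step 1: 7 trees catch fire, 2 burn out
  T.TTTT
  FTTTTT
  .FTTF.
  FT.F.F
  TTTTFT
Step 2: 9 trees catch fire, 7 burn out
  F.TTTT
  .FTTFT
  ..FF..
  .F....
  FTTF.F
Step 3: 6 trees catch fire, 9 burn out
  ..TTFT
  ..FF.F
  ......
  ......
  .FF...
Step 4: 3 trees catch fire, 6 burn out
  ..FF.F
  ......
  ......
  ......
  ......

..FF.F
......
......
......
......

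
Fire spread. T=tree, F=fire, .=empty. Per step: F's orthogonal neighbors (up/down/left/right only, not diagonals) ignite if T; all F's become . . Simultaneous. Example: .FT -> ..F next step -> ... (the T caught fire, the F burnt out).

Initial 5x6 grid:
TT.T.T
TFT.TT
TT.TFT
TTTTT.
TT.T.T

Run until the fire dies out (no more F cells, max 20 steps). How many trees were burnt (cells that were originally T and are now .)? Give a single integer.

Step 1: +8 fires, +2 burnt (F count now 8)
Step 2: +5 fires, +8 burnt (F count now 5)
Step 3: +5 fires, +5 burnt (F count now 5)
Step 4: +1 fires, +5 burnt (F count now 1)
Step 5: +0 fires, +1 burnt (F count now 0)
Fire out after step 5
Initially T: 21, now '.': 28
Total burnt (originally-T cells now '.'): 19

Answer: 19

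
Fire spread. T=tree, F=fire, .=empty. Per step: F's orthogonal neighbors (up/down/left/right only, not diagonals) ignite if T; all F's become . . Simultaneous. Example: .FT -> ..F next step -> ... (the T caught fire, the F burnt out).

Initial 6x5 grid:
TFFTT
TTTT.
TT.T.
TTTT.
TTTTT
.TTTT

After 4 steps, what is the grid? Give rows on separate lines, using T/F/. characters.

Step 1: 4 trees catch fire, 2 burn out
  F..FT
  TFFT.
  TT.T.
  TTTT.
  TTTTT
  .TTTT
Step 2: 4 trees catch fire, 4 burn out
  ....F
  F..F.
  TF.T.
  TTTT.
  TTTTT
  .TTTT
Step 3: 3 trees catch fire, 4 burn out
  .....
  .....
  F..F.
  TFTT.
  TTTTT
  .TTTT
Step 4: 4 trees catch fire, 3 burn out
  .....
  .....
  .....
  F.FF.
  TFTTT
  .TTTT

.....
.....
.....
F.FF.
TFTTT
.TTTT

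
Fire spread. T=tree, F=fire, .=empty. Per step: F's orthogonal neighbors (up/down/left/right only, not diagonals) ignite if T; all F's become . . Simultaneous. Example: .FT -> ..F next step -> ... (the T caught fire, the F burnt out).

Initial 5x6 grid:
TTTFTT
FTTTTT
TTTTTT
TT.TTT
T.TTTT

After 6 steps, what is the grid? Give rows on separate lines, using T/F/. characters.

Step 1: 6 trees catch fire, 2 burn out
  FTF.FT
  .FTFTT
  FTTTTT
  TT.TTT
  T.TTTT
Step 2: 7 trees catch fire, 6 burn out
  .F...F
  ..F.FT
  .FTFTT
  FT.TTT
  T.TTTT
Step 3: 6 trees catch fire, 7 burn out
  ......
  .....F
  ..F.FT
  .F.FTT
  F.TTTT
Step 4: 3 trees catch fire, 6 burn out
  ......
  ......
  .....F
  ....FT
  ..TFTT
Step 5: 3 trees catch fire, 3 burn out
  ......
  ......
  ......
  .....F
  ..F.FT
Step 6: 1 trees catch fire, 3 burn out
  ......
  ......
  ......
  ......
  .....F

......
......
......
......
.....F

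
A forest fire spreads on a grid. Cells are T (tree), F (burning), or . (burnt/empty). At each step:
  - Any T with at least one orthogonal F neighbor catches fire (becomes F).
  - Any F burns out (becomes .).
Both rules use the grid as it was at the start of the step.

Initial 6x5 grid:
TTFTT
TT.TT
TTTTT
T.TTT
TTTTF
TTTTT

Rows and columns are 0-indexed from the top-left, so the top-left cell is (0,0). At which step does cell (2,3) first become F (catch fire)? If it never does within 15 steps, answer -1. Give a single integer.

Step 1: cell (2,3)='T' (+5 fires, +2 burnt)
Step 2: cell (2,3)='T' (+8 fires, +5 burnt)
Step 3: cell (2,3)='F' (+7 fires, +8 burnt)
  -> target ignites at step 3
Step 4: cell (2,3)='.' (+4 fires, +7 burnt)
Step 5: cell (2,3)='.' (+2 fires, +4 burnt)
Step 6: cell (2,3)='.' (+0 fires, +2 burnt)
  fire out at step 6

3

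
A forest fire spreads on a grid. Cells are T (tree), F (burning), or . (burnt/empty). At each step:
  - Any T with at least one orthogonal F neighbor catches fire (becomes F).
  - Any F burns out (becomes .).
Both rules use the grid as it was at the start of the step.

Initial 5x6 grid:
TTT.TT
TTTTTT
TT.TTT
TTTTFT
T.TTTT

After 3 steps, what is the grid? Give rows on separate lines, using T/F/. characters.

Step 1: 4 trees catch fire, 1 burn out
  TTT.TT
  TTTTTT
  TT.TFT
  TTTF.F
  T.TTFT
Step 2: 6 trees catch fire, 4 burn out
  TTT.TT
  TTTTFT
  TT.F.F
  TTF...
  T.TF.F
Step 3: 5 trees catch fire, 6 burn out
  TTT.FT
  TTTF.F
  TT....
  TF....
  T.F...

TTT.FT
TTTF.F
TT....
TF....
T.F...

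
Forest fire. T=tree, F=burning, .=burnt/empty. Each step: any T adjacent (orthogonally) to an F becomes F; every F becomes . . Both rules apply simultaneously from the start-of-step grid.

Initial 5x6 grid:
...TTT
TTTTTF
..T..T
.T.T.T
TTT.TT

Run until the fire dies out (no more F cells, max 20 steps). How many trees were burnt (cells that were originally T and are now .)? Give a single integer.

Answer: 13

Derivation:
Step 1: +3 fires, +1 burnt (F count now 3)
Step 2: +3 fires, +3 burnt (F count now 3)
Step 3: +3 fires, +3 burnt (F count now 3)
Step 4: +3 fires, +3 burnt (F count now 3)
Step 5: +1 fires, +3 burnt (F count now 1)
Step 6: +0 fires, +1 burnt (F count now 0)
Fire out after step 6
Initially T: 18, now '.': 25
Total burnt (originally-T cells now '.'): 13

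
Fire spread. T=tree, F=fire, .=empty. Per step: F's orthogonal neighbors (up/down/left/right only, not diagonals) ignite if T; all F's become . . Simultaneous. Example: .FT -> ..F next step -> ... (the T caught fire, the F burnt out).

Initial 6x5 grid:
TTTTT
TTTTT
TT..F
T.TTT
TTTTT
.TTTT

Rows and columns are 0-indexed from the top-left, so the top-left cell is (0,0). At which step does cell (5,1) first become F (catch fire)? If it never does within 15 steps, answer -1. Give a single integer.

Step 1: cell (5,1)='T' (+2 fires, +1 burnt)
Step 2: cell (5,1)='T' (+4 fires, +2 burnt)
Step 3: cell (5,1)='T' (+5 fires, +4 burnt)
Step 4: cell (5,1)='T' (+4 fires, +5 burnt)
Step 5: cell (5,1)='T' (+5 fires, +4 burnt)
Step 6: cell (5,1)='F' (+4 fires, +5 burnt)
  -> target ignites at step 6
Step 7: cell (5,1)='.' (+1 fires, +4 burnt)
Step 8: cell (5,1)='.' (+0 fires, +1 burnt)
  fire out at step 8

6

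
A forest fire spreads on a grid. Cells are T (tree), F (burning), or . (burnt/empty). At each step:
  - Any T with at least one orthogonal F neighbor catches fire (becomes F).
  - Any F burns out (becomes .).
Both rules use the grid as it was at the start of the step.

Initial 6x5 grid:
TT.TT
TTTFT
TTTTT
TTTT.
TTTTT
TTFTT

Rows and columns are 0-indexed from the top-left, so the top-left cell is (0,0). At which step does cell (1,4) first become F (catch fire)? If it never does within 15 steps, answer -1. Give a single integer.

Step 1: cell (1,4)='F' (+7 fires, +2 burnt)
  -> target ignites at step 1
Step 2: cell (1,4)='.' (+10 fires, +7 burnt)
Step 3: cell (1,4)='.' (+6 fires, +10 burnt)
Step 4: cell (1,4)='.' (+3 fires, +6 burnt)
Step 5: cell (1,4)='.' (+0 fires, +3 burnt)
  fire out at step 5

1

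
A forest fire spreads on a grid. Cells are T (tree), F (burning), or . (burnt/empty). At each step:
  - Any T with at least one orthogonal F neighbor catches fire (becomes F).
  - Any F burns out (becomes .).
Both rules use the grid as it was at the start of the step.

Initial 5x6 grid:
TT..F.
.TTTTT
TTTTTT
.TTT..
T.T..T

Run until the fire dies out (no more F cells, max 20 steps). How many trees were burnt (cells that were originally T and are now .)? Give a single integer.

Answer: 17

Derivation:
Step 1: +1 fires, +1 burnt (F count now 1)
Step 2: +3 fires, +1 burnt (F count now 3)
Step 3: +3 fires, +3 burnt (F count now 3)
Step 4: +3 fires, +3 burnt (F count now 3)
Step 5: +3 fires, +3 burnt (F count now 3)
Step 6: +4 fires, +3 burnt (F count now 4)
Step 7: +0 fires, +4 burnt (F count now 0)
Fire out after step 7
Initially T: 19, now '.': 28
Total burnt (originally-T cells now '.'): 17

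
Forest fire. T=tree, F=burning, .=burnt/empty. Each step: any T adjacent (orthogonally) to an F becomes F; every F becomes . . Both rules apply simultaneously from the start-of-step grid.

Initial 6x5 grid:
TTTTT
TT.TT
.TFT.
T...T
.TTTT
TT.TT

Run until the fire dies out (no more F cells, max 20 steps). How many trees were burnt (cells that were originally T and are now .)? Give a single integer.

Answer: 11

Derivation:
Step 1: +2 fires, +1 burnt (F count now 2)
Step 2: +2 fires, +2 burnt (F count now 2)
Step 3: +4 fires, +2 burnt (F count now 4)
Step 4: +3 fires, +4 burnt (F count now 3)
Step 5: +0 fires, +3 burnt (F count now 0)
Fire out after step 5
Initially T: 21, now '.': 20
Total burnt (originally-T cells now '.'): 11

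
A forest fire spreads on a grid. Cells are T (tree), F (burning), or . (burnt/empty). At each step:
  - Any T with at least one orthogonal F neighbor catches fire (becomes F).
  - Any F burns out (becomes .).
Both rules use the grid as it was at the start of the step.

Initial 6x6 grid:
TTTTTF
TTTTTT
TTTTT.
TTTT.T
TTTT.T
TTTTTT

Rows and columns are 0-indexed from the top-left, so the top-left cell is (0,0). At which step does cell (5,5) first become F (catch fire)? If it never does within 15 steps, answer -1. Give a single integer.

Step 1: cell (5,5)='T' (+2 fires, +1 burnt)
Step 2: cell (5,5)='T' (+2 fires, +2 burnt)
Step 3: cell (5,5)='T' (+3 fires, +2 burnt)
Step 4: cell (5,5)='T' (+3 fires, +3 burnt)
Step 5: cell (5,5)='T' (+4 fires, +3 burnt)
Step 6: cell (5,5)='T' (+4 fires, +4 burnt)
Step 7: cell (5,5)='T' (+4 fires, +4 burnt)
Step 8: cell (5,5)='T' (+4 fires, +4 burnt)
Step 9: cell (5,5)='F' (+3 fires, +4 burnt)
  -> target ignites at step 9
Step 10: cell (5,5)='.' (+2 fires, +3 burnt)
Step 11: cell (5,5)='.' (+1 fires, +2 burnt)
Step 12: cell (5,5)='.' (+0 fires, +1 burnt)
  fire out at step 12

9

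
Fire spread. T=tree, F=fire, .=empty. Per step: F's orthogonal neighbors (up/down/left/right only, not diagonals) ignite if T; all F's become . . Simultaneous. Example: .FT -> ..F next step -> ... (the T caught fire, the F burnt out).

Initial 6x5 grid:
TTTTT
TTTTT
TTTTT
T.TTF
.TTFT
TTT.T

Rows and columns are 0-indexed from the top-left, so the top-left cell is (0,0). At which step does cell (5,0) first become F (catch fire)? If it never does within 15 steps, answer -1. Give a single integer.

Step 1: cell (5,0)='T' (+4 fires, +2 burnt)
Step 2: cell (5,0)='T' (+6 fires, +4 burnt)
Step 3: cell (5,0)='T' (+4 fires, +6 burnt)
Step 4: cell (5,0)='F' (+4 fires, +4 burnt)
  -> target ignites at step 4
Step 5: cell (5,0)='.' (+3 fires, +4 burnt)
Step 6: cell (5,0)='.' (+3 fires, +3 burnt)
Step 7: cell (5,0)='.' (+1 fires, +3 burnt)
Step 8: cell (5,0)='.' (+0 fires, +1 burnt)
  fire out at step 8

4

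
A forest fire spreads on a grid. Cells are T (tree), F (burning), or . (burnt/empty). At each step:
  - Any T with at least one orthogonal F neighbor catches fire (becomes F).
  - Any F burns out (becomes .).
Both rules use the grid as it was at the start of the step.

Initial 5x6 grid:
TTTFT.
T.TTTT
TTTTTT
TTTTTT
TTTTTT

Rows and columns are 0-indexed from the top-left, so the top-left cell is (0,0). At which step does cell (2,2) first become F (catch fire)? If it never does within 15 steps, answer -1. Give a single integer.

Step 1: cell (2,2)='T' (+3 fires, +1 burnt)
Step 2: cell (2,2)='T' (+4 fires, +3 burnt)
Step 3: cell (2,2)='F' (+5 fires, +4 burnt)
  -> target ignites at step 3
Step 4: cell (2,2)='.' (+6 fires, +5 burnt)
Step 5: cell (2,2)='.' (+5 fires, +6 burnt)
Step 6: cell (2,2)='.' (+3 fires, +5 burnt)
Step 7: cell (2,2)='.' (+1 fires, +3 burnt)
Step 8: cell (2,2)='.' (+0 fires, +1 burnt)
  fire out at step 8

3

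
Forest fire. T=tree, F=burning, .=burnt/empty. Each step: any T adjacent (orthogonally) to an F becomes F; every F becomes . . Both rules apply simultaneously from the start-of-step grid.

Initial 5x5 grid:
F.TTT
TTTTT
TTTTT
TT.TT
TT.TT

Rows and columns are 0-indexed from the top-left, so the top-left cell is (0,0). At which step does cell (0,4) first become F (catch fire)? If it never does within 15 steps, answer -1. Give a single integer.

Step 1: cell (0,4)='T' (+1 fires, +1 burnt)
Step 2: cell (0,4)='T' (+2 fires, +1 burnt)
Step 3: cell (0,4)='T' (+3 fires, +2 burnt)
Step 4: cell (0,4)='T' (+5 fires, +3 burnt)
Step 5: cell (0,4)='T' (+4 fires, +5 burnt)
Step 6: cell (0,4)='F' (+3 fires, +4 burnt)
  -> target ignites at step 6
Step 7: cell (0,4)='.' (+2 fires, +3 burnt)
Step 8: cell (0,4)='.' (+1 fires, +2 burnt)
Step 9: cell (0,4)='.' (+0 fires, +1 burnt)
  fire out at step 9

6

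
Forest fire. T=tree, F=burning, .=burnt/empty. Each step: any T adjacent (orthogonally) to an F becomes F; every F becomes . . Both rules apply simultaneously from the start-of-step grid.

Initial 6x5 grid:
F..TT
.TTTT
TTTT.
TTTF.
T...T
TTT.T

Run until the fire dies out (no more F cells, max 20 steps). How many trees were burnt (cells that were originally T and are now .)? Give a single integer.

Answer: 17

Derivation:
Step 1: +2 fires, +2 burnt (F count now 2)
Step 2: +3 fires, +2 burnt (F count now 3)
Step 3: +5 fires, +3 burnt (F count now 5)
Step 4: +4 fires, +5 burnt (F count now 4)
Step 5: +1 fires, +4 burnt (F count now 1)
Step 6: +1 fires, +1 burnt (F count now 1)
Step 7: +1 fires, +1 burnt (F count now 1)
Step 8: +0 fires, +1 burnt (F count now 0)
Fire out after step 8
Initially T: 19, now '.': 28
Total burnt (originally-T cells now '.'): 17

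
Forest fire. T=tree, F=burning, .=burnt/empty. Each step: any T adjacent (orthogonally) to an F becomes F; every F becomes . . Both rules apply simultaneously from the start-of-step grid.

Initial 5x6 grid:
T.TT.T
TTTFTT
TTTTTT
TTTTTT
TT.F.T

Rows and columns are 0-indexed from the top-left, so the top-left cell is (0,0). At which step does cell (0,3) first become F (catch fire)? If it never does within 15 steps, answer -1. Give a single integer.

Step 1: cell (0,3)='F' (+5 fires, +2 burnt)
  -> target ignites at step 1
Step 2: cell (0,3)='.' (+7 fires, +5 burnt)
Step 3: cell (0,3)='.' (+6 fires, +7 burnt)
Step 4: cell (0,3)='.' (+5 fires, +6 burnt)
Step 5: cell (0,3)='.' (+1 fires, +5 burnt)
Step 6: cell (0,3)='.' (+0 fires, +1 burnt)
  fire out at step 6

1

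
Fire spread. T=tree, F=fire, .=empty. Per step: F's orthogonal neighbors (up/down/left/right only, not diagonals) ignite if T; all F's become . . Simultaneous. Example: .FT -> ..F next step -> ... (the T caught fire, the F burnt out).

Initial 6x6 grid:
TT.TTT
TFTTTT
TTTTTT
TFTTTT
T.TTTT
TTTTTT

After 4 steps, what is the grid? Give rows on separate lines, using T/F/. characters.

Step 1: 6 trees catch fire, 2 burn out
  TF.TTT
  F.FTTT
  TFTTTT
  F.FTTT
  T.TTTT
  TTTTTT
Step 2: 7 trees catch fire, 6 burn out
  F..TTT
  ...FTT
  F.FTTT
  ...FTT
  F.FTTT
  TTTTTT
Step 3: 7 trees catch fire, 7 burn out
  ...FTT
  ....FT
  ...FTT
  ....FT
  ...FTT
  FTFTTT
Step 4: 7 trees catch fire, 7 burn out
  ....FT
  .....F
  ....FT
  .....F
  ....FT
  .F.FTT

....FT
.....F
....FT
.....F
....FT
.F.FTT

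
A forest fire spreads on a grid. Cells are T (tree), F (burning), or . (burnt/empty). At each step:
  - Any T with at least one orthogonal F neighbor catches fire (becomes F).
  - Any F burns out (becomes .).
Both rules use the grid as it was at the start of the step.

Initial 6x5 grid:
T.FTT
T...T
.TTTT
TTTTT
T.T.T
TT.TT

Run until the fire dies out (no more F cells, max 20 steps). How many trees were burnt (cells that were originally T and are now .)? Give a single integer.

Answer: 19

Derivation:
Step 1: +1 fires, +1 burnt (F count now 1)
Step 2: +1 fires, +1 burnt (F count now 1)
Step 3: +1 fires, +1 burnt (F count now 1)
Step 4: +1 fires, +1 burnt (F count now 1)
Step 5: +2 fires, +1 burnt (F count now 2)
Step 6: +3 fires, +2 burnt (F count now 3)
Step 7: +3 fires, +3 burnt (F count now 3)
Step 8: +3 fires, +3 burnt (F count now 3)
Step 9: +1 fires, +3 burnt (F count now 1)
Step 10: +1 fires, +1 burnt (F count now 1)
Step 11: +1 fires, +1 burnt (F count now 1)
Step 12: +1 fires, +1 burnt (F count now 1)
Step 13: +0 fires, +1 burnt (F count now 0)
Fire out after step 13
Initially T: 21, now '.': 28
Total burnt (originally-T cells now '.'): 19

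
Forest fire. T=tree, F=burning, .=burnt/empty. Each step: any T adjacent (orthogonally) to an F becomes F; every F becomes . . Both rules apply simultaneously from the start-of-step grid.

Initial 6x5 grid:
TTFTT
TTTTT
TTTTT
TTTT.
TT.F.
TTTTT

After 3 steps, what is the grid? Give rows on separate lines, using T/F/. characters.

Step 1: 5 trees catch fire, 2 burn out
  TF.FT
  TTFTT
  TTTTT
  TTTF.
  TT...
  TTTFT
Step 2: 9 trees catch fire, 5 burn out
  F...F
  TF.FT
  TTFFT
  TTF..
  TT...
  TTF.F
Step 3: 6 trees catch fire, 9 burn out
  .....
  F...F
  TF..F
  TF...
  TT...
  TF...

.....
F...F
TF..F
TF...
TT...
TF...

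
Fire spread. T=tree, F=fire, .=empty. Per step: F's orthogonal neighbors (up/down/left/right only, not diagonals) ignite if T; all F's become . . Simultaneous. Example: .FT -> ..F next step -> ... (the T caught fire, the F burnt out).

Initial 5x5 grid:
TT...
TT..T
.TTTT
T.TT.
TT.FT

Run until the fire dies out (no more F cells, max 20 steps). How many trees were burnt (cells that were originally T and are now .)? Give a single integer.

Step 1: +2 fires, +1 burnt (F count now 2)
Step 2: +2 fires, +2 burnt (F count now 2)
Step 3: +2 fires, +2 burnt (F count now 2)
Step 4: +2 fires, +2 burnt (F count now 2)
Step 5: +1 fires, +2 burnt (F count now 1)
Step 6: +2 fires, +1 burnt (F count now 2)
Step 7: +1 fires, +2 burnt (F count now 1)
Step 8: +0 fires, +1 burnt (F count now 0)
Fire out after step 8
Initially T: 15, now '.': 22
Total burnt (originally-T cells now '.'): 12

Answer: 12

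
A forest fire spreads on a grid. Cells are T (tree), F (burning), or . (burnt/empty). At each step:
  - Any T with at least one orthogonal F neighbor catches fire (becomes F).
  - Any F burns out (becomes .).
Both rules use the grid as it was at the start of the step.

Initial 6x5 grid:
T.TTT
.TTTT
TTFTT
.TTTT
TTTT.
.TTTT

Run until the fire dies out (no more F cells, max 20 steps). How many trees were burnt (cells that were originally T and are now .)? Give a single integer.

Answer: 23

Derivation:
Step 1: +4 fires, +1 burnt (F count now 4)
Step 2: +8 fires, +4 burnt (F count now 8)
Step 3: +6 fires, +8 burnt (F count now 6)
Step 4: +4 fires, +6 burnt (F count now 4)
Step 5: +1 fires, +4 burnt (F count now 1)
Step 6: +0 fires, +1 burnt (F count now 0)
Fire out after step 6
Initially T: 24, now '.': 29
Total burnt (originally-T cells now '.'): 23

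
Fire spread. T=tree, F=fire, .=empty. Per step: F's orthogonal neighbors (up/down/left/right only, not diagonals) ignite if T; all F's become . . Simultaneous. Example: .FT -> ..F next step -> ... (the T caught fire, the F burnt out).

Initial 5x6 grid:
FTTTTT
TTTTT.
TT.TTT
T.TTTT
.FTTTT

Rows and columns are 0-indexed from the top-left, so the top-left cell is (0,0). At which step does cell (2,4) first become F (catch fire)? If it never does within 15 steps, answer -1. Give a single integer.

Step 1: cell (2,4)='T' (+3 fires, +2 burnt)
Step 2: cell (2,4)='T' (+5 fires, +3 burnt)
Step 3: cell (2,4)='T' (+6 fires, +5 burnt)
Step 4: cell (2,4)='T' (+5 fires, +6 burnt)
Step 5: cell (2,4)='F' (+4 fires, +5 burnt)
  -> target ignites at step 5
Step 6: cell (2,4)='.' (+1 fires, +4 burnt)
Step 7: cell (2,4)='.' (+0 fires, +1 burnt)
  fire out at step 7

5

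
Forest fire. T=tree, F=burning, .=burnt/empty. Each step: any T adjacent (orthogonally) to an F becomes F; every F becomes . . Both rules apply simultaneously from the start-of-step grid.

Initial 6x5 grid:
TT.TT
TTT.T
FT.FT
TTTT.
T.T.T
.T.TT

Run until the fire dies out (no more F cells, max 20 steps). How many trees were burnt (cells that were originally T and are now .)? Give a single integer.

Step 1: +5 fires, +2 burnt (F count now 5)
Step 2: +6 fires, +5 burnt (F count now 6)
Step 3: +4 fires, +6 burnt (F count now 4)
Step 4: +1 fires, +4 burnt (F count now 1)
Step 5: +0 fires, +1 burnt (F count now 0)
Fire out after step 5
Initially T: 20, now '.': 26
Total burnt (originally-T cells now '.'): 16

Answer: 16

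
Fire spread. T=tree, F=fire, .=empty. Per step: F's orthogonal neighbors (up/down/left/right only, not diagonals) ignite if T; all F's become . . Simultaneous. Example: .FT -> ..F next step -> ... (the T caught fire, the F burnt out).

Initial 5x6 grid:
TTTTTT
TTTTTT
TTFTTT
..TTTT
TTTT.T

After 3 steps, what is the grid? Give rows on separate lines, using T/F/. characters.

Step 1: 4 trees catch fire, 1 burn out
  TTTTTT
  TTFTTT
  TF.FTT
  ..FTTT
  TTTT.T
Step 2: 7 trees catch fire, 4 burn out
  TTFTTT
  TF.FTT
  F...FT
  ...FTT
  TTFT.T
Step 3: 8 trees catch fire, 7 burn out
  TF.FTT
  F...FT
  .....F
  ....FT
  TF.F.T

TF.FTT
F...FT
.....F
....FT
TF.F.T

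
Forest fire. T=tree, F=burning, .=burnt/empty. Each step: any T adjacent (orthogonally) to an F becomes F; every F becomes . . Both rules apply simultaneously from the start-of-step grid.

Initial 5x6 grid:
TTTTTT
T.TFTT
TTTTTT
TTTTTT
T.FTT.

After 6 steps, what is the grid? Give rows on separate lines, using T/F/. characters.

Step 1: 6 trees catch fire, 2 burn out
  TTTFTT
  T.F.FT
  TTTFTT
  TTFTTT
  T..FT.
Step 2: 8 trees catch fire, 6 burn out
  TTF.FT
  T....F
  TTF.FT
  TF.FTT
  T...F.
Step 3: 6 trees catch fire, 8 burn out
  TF...F
  T.....
  TF...F
  F...FT
  T.....
Step 4: 4 trees catch fire, 6 burn out
  F.....
  T.....
  F.....
  .....F
  F.....
Step 5: 1 trees catch fire, 4 burn out
  ......
  F.....
  ......
  ......
  ......
Step 6: 0 trees catch fire, 1 burn out
  ......
  ......
  ......
  ......
  ......

......
......
......
......
......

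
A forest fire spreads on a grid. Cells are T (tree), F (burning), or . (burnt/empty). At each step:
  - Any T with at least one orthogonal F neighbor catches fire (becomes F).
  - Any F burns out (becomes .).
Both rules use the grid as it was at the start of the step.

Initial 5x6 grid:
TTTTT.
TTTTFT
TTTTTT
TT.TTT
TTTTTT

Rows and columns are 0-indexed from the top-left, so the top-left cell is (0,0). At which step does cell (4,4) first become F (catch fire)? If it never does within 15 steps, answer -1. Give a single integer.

Step 1: cell (4,4)='T' (+4 fires, +1 burnt)
Step 2: cell (4,4)='T' (+5 fires, +4 burnt)
Step 3: cell (4,4)='F' (+6 fires, +5 burnt)
  -> target ignites at step 3
Step 4: cell (4,4)='.' (+5 fires, +6 burnt)
Step 5: cell (4,4)='.' (+4 fires, +5 burnt)
Step 6: cell (4,4)='.' (+2 fires, +4 burnt)
Step 7: cell (4,4)='.' (+1 fires, +2 burnt)
Step 8: cell (4,4)='.' (+0 fires, +1 burnt)
  fire out at step 8

3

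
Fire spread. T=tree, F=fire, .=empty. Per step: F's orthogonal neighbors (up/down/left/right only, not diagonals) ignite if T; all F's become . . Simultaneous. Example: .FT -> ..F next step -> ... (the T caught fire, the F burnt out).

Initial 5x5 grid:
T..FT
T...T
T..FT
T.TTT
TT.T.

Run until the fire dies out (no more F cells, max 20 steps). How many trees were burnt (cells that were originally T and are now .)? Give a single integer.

Step 1: +3 fires, +2 burnt (F count now 3)
Step 2: +4 fires, +3 burnt (F count now 4)
Step 3: +0 fires, +4 burnt (F count now 0)
Fire out after step 3
Initially T: 13, now '.': 19
Total burnt (originally-T cells now '.'): 7

Answer: 7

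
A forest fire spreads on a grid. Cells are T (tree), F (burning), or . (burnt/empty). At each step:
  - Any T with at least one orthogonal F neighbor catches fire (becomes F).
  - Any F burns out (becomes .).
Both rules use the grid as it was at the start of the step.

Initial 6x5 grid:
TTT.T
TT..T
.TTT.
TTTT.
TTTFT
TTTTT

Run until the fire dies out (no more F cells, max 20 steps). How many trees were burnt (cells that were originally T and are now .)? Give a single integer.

Answer: 21

Derivation:
Step 1: +4 fires, +1 burnt (F count now 4)
Step 2: +5 fires, +4 burnt (F count now 5)
Step 3: +4 fires, +5 burnt (F count now 4)
Step 4: +3 fires, +4 burnt (F count now 3)
Step 5: +1 fires, +3 burnt (F count now 1)
Step 6: +2 fires, +1 burnt (F count now 2)
Step 7: +2 fires, +2 burnt (F count now 2)
Step 8: +0 fires, +2 burnt (F count now 0)
Fire out after step 8
Initially T: 23, now '.': 28
Total burnt (originally-T cells now '.'): 21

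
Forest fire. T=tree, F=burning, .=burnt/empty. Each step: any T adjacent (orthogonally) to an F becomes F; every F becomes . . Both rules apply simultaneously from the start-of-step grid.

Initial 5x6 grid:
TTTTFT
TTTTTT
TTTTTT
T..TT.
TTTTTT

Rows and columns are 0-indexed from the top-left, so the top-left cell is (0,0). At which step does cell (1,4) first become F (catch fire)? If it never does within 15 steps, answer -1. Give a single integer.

Step 1: cell (1,4)='F' (+3 fires, +1 burnt)
  -> target ignites at step 1
Step 2: cell (1,4)='.' (+4 fires, +3 burnt)
Step 3: cell (1,4)='.' (+5 fires, +4 burnt)
Step 4: cell (1,4)='.' (+5 fires, +5 burnt)
Step 5: cell (1,4)='.' (+4 fires, +5 burnt)
Step 6: cell (1,4)='.' (+2 fires, +4 burnt)
Step 7: cell (1,4)='.' (+2 fires, +2 burnt)
Step 8: cell (1,4)='.' (+1 fires, +2 burnt)
Step 9: cell (1,4)='.' (+0 fires, +1 burnt)
  fire out at step 9

1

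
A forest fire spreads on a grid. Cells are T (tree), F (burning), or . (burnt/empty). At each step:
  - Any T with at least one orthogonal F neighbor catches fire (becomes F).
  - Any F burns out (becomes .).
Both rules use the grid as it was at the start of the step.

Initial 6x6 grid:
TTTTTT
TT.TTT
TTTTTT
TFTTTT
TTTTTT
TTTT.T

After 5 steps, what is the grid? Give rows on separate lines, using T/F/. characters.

Step 1: 4 trees catch fire, 1 burn out
  TTTTTT
  TT.TTT
  TFTTTT
  F.FTTT
  TFTTTT
  TTTT.T
Step 2: 7 trees catch fire, 4 burn out
  TTTTTT
  TF.TTT
  F.FTTT
  ...FTT
  F.FTTT
  TFTT.T
Step 3: 7 trees catch fire, 7 burn out
  TFTTTT
  F..TTT
  ...FTT
  ....FT
  ...FTT
  F.FT.T
Step 4: 7 trees catch fire, 7 burn out
  F.FTTT
  ...FTT
  ....FT
  .....F
  ....FT
  ...F.T
Step 5: 4 trees catch fire, 7 burn out
  ...FTT
  ....FT
  .....F
  ......
  .....F
  .....T

...FTT
....FT
.....F
......
.....F
.....T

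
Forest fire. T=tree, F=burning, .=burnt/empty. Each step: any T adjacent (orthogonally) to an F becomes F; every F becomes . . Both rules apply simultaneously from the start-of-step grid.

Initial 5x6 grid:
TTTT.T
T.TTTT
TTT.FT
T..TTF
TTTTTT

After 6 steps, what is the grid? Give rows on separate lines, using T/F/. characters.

Step 1: 4 trees catch fire, 2 burn out
  TTTT.T
  T.TTFT
  TTT..F
  T..TF.
  TTTTTF
Step 2: 4 trees catch fire, 4 burn out
  TTTT.T
  T.TF.F
  TTT...
  T..F..
  TTTTF.
Step 3: 4 trees catch fire, 4 burn out
  TTTF.F
  T.F...
  TTT...
  T.....
  TTTF..
Step 4: 3 trees catch fire, 4 burn out
  TTF...
  T.....
  TTF...
  T.....
  TTF...
Step 5: 3 trees catch fire, 3 burn out
  TF....
  T.....
  TF....
  T.....
  TF....
Step 6: 3 trees catch fire, 3 burn out
  F.....
  T.....
  F.....
  T.....
  F.....

F.....
T.....
F.....
T.....
F.....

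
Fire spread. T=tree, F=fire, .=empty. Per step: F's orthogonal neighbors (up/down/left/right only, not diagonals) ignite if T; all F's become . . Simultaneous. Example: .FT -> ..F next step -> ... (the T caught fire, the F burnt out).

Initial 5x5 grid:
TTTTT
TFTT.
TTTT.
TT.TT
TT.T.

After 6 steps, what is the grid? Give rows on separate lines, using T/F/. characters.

Step 1: 4 trees catch fire, 1 burn out
  TFTTT
  F.FT.
  TFTT.
  TT.TT
  TT.T.
Step 2: 6 trees catch fire, 4 burn out
  F.FTT
  ...F.
  F.FT.
  TF.TT
  TT.T.
Step 3: 4 trees catch fire, 6 burn out
  ...FT
  .....
  ...F.
  F..TT
  TF.T.
Step 4: 3 trees catch fire, 4 burn out
  ....F
  .....
  .....
  ...FT
  F..T.
Step 5: 2 trees catch fire, 3 burn out
  .....
  .....
  .....
  ....F
  ...F.
Step 6: 0 trees catch fire, 2 burn out
  .....
  .....
  .....
  .....
  .....

.....
.....
.....
.....
.....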